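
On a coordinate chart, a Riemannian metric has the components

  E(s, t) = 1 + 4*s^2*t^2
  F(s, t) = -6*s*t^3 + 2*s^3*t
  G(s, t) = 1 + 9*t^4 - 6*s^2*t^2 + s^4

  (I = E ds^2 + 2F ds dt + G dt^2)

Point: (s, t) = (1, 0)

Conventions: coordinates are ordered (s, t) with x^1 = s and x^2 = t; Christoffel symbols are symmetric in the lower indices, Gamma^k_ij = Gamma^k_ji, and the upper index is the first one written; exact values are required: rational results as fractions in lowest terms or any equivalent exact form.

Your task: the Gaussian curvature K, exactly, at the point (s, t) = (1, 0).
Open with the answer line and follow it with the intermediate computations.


Answer: K = -1

E = 1, F = 0, G = 2, EG - F^2 = 2 at the point
E_s = 0, E_t = 0, F_s = 0, F_t = 2, G_s = 4, G_t = 0
E_tt = 8, F_st = 6, G_ss = 12
Using the Brioschi determinant formula for K from the metric derivatives:
M1 = [[-E_tt/2 + F_st - G_ss/2, E_s/2, F_s - E_t/2], [F_t - G_s/2, E, F], [G_t/2, F, G]] = [[-4, 0, 0], [0, 1, 0], [0, 0, 2]]; det M1 = -8
M2 = [[0, E_t/2, G_s/2], [E_t/2, E, F], [G_s/2, F, G]] = [[0, 0, 2], [0, 1, 0], [2, 0, 2]]; det M2 = -4
det M1 - det M2 = -4; K = -4 / (2)^2 = -1


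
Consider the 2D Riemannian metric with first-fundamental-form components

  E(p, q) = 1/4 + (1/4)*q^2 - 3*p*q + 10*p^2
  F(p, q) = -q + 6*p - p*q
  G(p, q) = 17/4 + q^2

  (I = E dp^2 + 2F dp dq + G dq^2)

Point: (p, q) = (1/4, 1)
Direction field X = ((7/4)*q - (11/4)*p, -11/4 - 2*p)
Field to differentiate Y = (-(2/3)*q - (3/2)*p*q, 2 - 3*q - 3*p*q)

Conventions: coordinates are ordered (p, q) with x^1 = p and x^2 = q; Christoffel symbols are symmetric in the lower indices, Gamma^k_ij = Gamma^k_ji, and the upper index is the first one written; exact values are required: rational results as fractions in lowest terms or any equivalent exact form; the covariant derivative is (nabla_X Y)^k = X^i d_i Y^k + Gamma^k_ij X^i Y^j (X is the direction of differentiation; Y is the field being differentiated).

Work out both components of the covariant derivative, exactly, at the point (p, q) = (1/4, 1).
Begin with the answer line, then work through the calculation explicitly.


Answer: (nabla_X Y)^p = -500425/23424, (nabla_X Y)^q = 473425/46848

E = 3/8, F = 1/4, G = 21/4 at the point
E_p = 2, E_q = -1/4, F_p = 5, F_q = -5/4, G_p = 0, G_q = 2
EG - F^2 = 61/32;  g^inv = (32/61) * [[21/4, -1/4], [-1/4, 3/8]]
first-kind symbols [ij,l] = (1/2)(d_i g_jl + d_j g_il - d_l g_ij): [pp,p] = E_p/2 = 1, [pp,q] = F_p - E_q/2 = 41/8, [pq,p] = E_q/2 = -1/8, [pq,q] = G_p/2 = 0, [qq,p] = F_q - G_p/2 = -5/4, [qq,q] = G_q/2 = 1
Gamma^p_ij = (G*[ij,p] - F*[ij,q])/(EG - F^2), Gamma^q_ij = (E*[ij,q] - F*[ij,p])/(EG - F^2)
Gamma_ppp = 127/61, Gamma_ppq = -21/61, Gamma_pqq = -218/61, Gamma_qpp = 107/122, Gamma_qpq = 1/61, Gamma_qqq = 22/61
X = (17/16, -13/4), Y = (-25/24, -7/4) at the point


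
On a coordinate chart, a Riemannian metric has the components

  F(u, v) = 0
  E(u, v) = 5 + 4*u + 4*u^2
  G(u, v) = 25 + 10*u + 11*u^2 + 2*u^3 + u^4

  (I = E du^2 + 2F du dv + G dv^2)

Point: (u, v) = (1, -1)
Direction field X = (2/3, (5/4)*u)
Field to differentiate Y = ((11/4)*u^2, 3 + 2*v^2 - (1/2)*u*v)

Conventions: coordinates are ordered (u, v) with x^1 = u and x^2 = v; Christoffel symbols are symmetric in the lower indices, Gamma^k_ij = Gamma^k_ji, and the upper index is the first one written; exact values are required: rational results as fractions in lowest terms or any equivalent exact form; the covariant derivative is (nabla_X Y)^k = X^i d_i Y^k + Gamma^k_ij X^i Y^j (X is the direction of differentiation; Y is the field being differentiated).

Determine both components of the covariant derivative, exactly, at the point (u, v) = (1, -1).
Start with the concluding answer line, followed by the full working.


Answer: (nabla_X Y)^u = -2057/312, (nabla_X Y)^v = -755/336

E = 13, F = 0, G = 49 at the point
E_u = 12, E_v = 0, F_u = 0, F_v = 0, G_u = 42, G_v = 0
EG - F^2 = 637;  g^inv = (1/637) * [[49, 0], [0, 13]]
first-kind symbols [ij,l] = (1/2)(d_i g_jl + d_j g_il - d_l g_ij): [uu,u] = E_u/2 = 6, [uu,v] = F_u - E_v/2 = 0, [uv,u] = E_v/2 = 0, [uv,v] = G_u/2 = 21, [vv,u] = F_v - G_u/2 = -21, [vv,v] = G_v/2 = 0
Gamma^u_ij = (G*[ij,u] - F*[ij,v])/(EG - F^2), Gamma^v_ij = (E*[ij,v] - F*[ij,u])/(EG - F^2)
Gamma_uuu = 6/13, Gamma_uuv = 0, Gamma_uvv = -21/13, Gamma_vuu = 0, Gamma_vuv = 3/7, Gamma_vvv = 0
X = (2/3, 5/4), Y = (11/4, 11/2) at the point


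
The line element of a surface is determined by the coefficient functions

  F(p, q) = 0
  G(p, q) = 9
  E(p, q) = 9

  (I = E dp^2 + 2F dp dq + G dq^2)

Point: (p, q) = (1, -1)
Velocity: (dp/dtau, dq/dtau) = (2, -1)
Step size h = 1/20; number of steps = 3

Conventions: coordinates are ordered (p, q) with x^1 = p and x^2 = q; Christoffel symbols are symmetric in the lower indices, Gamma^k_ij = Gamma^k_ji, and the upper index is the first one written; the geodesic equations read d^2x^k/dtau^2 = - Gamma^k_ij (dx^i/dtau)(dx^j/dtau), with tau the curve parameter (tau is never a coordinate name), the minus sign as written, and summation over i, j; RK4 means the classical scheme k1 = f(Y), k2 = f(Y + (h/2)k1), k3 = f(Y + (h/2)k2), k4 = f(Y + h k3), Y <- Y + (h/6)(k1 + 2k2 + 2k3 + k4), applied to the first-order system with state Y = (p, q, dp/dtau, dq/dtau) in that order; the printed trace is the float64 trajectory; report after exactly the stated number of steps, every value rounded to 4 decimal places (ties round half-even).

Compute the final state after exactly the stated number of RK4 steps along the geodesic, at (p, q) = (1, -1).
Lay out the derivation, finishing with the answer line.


f(Y) = (dp/dtau, dq/dtau, -Gamma^p_ij Y'^i Y'^j, -Gamma^q_ij Y'^i Y'^j) with the Gammas evaluated at the stage position; h = 0.050000; intermediate values shown to 6 dp
step 0: p = 1.0000, q = -1.0000, dp/dtau = 2.0000, dq/dtau = -1.0000
step 1:
  k1: at (p, q) = (1.000000, -1.000000), (dp/dtau, dq/dtau) = (2.000000, -1.000000); Gamma_ppp = 0.000000, Gamma_ppq = 0.000000, Gamma_pqq = 0.000000, Gamma_qpp = 0.000000, Gamma_qpq = 0.000000, Gamma_qqq = 0.000000; k1 = (2.000000, -1.000000, 0.000000, 0.000000)
  k2: at (p, q) = (1.050000, -1.025000), (dp/dtau, dq/dtau) = (2.000000, -1.000000); Gamma_ppp = 0.000000, Gamma_ppq = 0.000000, Gamma_pqq = 0.000000, Gamma_qpp = 0.000000, Gamma_qpq = 0.000000, Gamma_qqq = 0.000000; k2 = (2.000000, -1.000000, 0.000000, 0.000000)
  k3: at (p, q) = (1.050000, -1.025000), (dp/dtau, dq/dtau) = (2.000000, -1.000000); Gamma_ppp = 0.000000, Gamma_ppq = 0.000000, Gamma_pqq = 0.000000, Gamma_qpp = 0.000000, Gamma_qpq = 0.000000, Gamma_qqq = 0.000000; k3 = (2.000000, -1.000000, 0.000000, 0.000000)
  k4: at (p, q) = (1.100000, -1.050000), (dp/dtau, dq/dtau) = (2.000000, -1.000000); Gamma_ppp = 0.000000, Gamma_ppq = 0.000000, Gamma_pqq = 0.000000, Gamma_qpp = 0.000000, Gamma_qpq = 0.000000, Gamma_qqq = 0.000000; k4 = (2.000000, -1.000000, 0.000000, 0.000000)
  Y <- Y + (h/6)(k1 + 2k2 + 2k3 + k4): p = 1.1000, q = -1.0500, dp/dtau = 2.0000, dq/dtau = -1.0000
step 2:
  k1: at (p, q) = (1.100000, -1.050000), (dp/dtau, dq/dtau) = (2.000000, -1.000000); Gamma_ppp = 0.000000, Gamma_ppq = 0.000000, Gamma_pqq = 0.000000, Gamma_qpp = 0.000000, Gamma_qpq = 0.000000, Gamma_qqq = 0.000000; k1 = (2.000000, -1.000000, 0.000000, 0.000000)
  k2: at (p, q) = (1.150000, -1.075000), (dp/dtau, dq/dtau) = (2.000000, -1.000000); Gamma_ppp = 0.000000, Gamma_ppq = 0.000000, Gamma_pqq = 0.000000, Gamma_qpp = 0.000000, Gamma_qpq = 0.000000, Gamma_qqq = 0.000000; k2 = (2.000000, -1.000000, 0.000000, 0.000000)
  k3: at (p, q) = (1.150000, -1.075000), (dp/dtau, dq/dtau) = (2.000000, -1.000000); Gamma_ppp = 0.000000, Gamma_ppq = 0.000000, Gamma_pqq = 0.000000, Gamma_qpp = 0.000000, Gamma_qpq = 0.000000, Gamma_qqq = 0.000000; k3 = (2.000000, -1.000000, 0.000000, 0.000000)
  k4: at (p, q) = (1.200000, -1.100000), (dp/dtau, dq/dtau) = (2.000000, -1.000000); Gamma_ppp = 0.000000, Gamma_ppq = 0.000000, Gamma_pqq = 0.000000, Gamma_qpp = 0.000000, Gamma_qpq = 0.000000, Gamma_qqq = 0.000000; k4 = (2.000000, -1.000000, 0.000000, 0.000000)
  Y <- Y + (h/6)(k1 + 2k2 + 2k3 + k4): p = 1.2000, q = -1.1000, dp/dtau = 2.0000, dq/dtau = -1.0000
step 3:
  k1: at (p, q) = (1.200000, -1.100000), (dp/dtau, dq/dtau) = (2.000000, -1.000000); Gamma_ppp = 0.000000, Gamma_ppq = 0.000000, Gamma_pqq = 0.000000, Gamma_qpp = 0.000000, Gamma_qpq = 0.000000, Gamma_qqq = 0.000000; k1 = (2.000000, -1.000000, 0.000000, 0.000000)
  k2: at (p, q) = (1.250000, -1.125000), (dp/dtau, dq/dtau) = (2.000000, -1.000000); Gamma_ppp = 0.000000, Gamma_ppq = 0.000000, Gamma_pqq = 0.000000, Gamma_qpp = 0.000000, Gamma_qpq = 0.000000, Gamma_qqq = 0.000000; k2 = (2.000000, -1.000000, 0.000000, 0.000000)
  k3: at (p, q) = (1.250000, -1.125000), (dp/dtau, dq/dtau) = (2.000000, -1.000000); Gamma_ppp = 0.000000, Gamma_ppq = 0.000000, Gamma_pqq = 0.000000, Gamma_qpp = 0.000000, Gamma_qpq = 0.000000, Gamma_qqq = 0.000000; k3 = (2.000000, -1.000000, 0.000000, 0.000000)
  k4: at (p, q) = (1.300000, -1.150000), (dp/dtau, dq/dtau) = (2.000000, -1.000000); Gamma_ppp = 0.000000, Gamma_ppq = 0.000000, Gamma_pqq = 0.000000, Gamma_qpp = 0.000000, Gamma_qpq = 0.000000, Gamma_qqq = 0.000000; k4 = (2.000000, -1.000000, 0.000000, 0.000000)
  Y <- Y + (h/6)(k1 + 2k2 + 2k3 + k4): p = 1.3000, q = -1.1500, dp/dtau = 2.0000, dq/dtau = -1.0000

Answer: p = 1.3000, q = -1.1500, dp/dtau = 2.0000, dq/dtau = -1.0000


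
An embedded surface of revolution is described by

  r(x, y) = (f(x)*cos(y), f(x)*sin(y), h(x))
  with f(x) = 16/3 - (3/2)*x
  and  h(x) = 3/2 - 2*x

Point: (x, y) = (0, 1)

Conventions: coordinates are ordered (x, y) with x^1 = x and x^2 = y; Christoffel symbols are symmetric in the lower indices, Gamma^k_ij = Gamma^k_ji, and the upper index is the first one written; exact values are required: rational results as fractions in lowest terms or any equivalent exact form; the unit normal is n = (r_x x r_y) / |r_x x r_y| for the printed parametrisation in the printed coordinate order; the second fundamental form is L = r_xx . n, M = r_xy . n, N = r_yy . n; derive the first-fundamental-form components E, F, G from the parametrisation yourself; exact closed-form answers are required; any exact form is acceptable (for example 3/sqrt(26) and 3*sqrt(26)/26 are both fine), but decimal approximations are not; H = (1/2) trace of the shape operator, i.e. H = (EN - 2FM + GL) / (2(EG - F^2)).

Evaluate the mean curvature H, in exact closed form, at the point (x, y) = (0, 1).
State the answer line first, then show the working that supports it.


Answer: H = -3/40

f = 16/3, f' = -3/2, f'' = 0, h' = -2, h'' = 0
E = 25/4, F = 0, G = 256/9; answer radicand W^2 = 25/4
unnormalised second-form numerators: l = 0, m = 0, n = -32/3; L = l/sqrt(25/4), and similarly M = m/sqrt(W^2), N = n/sqrt(W^2)
H = (E*n - 2*F*m + G*l) / (2*(EG - F^2)*sqrt(W^2)); E*n - 2*F*m + G*l = -200/3, EG - F^2 = 1600/9, so H = (-3/16)/sqrt(25/4)


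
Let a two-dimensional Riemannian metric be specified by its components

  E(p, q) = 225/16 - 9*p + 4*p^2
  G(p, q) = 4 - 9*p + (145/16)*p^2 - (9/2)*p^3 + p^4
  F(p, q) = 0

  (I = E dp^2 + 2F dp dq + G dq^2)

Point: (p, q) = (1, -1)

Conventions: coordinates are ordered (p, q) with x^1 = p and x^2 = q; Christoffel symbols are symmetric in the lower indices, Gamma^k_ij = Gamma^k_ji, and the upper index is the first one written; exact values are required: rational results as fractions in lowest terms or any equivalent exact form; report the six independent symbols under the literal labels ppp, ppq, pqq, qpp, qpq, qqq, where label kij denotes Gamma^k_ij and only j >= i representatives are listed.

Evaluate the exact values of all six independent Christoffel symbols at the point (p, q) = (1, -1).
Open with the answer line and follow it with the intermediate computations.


Answer: Gamma_ppp = -8/145, Gamma_ppq = 0, Gamma_pqq = 3/145, Gamma_qpp = 0, Gamma_qpq = -1/3, Gamma_qqq = 0

E = 145/16, F = 0, G = 9/16 at the point
E_p = -1, E_q = 0, F_p = 0, F_q = 0, G_p = -3/8, G_q = 0
EG - F^2 = 1305/256;  g^inv = (256/1305) * [[9/16, 0], [0, 145/16]]
first-kind symbols [ij,l] = (1/2)(d_i g_jl + d_j g_il - d_l g_ij): [pp,p] = E_p/2 = -1/2, [pp,q] = F_p - E_q/2 = 0, [pq,p] = E_q/2 = 0, [pq,q] = G_p/2 = -3/16, [qq,p] = F_q - G_p/2 = 3/16, [qq,q] = G_q/2 = 0
Gamma^p_ij = (G*[ij,p] - F*[ij,q])/(EG - F^2), Gamma^q_ij = (E*[ij,q] - F*[ij,p])/(EG - F^2)


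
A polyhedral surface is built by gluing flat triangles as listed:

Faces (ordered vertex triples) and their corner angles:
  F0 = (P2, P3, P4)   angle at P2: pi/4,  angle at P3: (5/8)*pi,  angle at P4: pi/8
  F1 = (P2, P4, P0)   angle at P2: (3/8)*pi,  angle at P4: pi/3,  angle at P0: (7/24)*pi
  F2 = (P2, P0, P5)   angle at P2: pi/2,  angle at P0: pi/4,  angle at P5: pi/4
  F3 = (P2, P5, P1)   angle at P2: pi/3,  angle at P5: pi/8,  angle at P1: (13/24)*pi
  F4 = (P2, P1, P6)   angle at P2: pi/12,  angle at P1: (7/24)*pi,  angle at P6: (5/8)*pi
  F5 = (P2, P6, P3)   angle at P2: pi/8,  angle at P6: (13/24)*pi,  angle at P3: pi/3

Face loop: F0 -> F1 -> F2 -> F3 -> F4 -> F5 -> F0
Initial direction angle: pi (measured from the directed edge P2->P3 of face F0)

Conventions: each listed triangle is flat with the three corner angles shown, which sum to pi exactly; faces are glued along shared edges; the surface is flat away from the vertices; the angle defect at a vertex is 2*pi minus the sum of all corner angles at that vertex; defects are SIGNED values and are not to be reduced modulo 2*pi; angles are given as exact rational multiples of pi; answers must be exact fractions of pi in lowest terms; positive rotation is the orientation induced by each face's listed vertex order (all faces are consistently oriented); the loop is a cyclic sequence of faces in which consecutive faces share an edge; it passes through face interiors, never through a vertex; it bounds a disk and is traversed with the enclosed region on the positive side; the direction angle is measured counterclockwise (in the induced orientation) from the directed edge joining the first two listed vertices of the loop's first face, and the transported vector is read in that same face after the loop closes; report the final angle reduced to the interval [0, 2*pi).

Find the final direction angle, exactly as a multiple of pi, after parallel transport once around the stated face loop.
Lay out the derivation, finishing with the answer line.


enclosed vertex P2: corner angles sum to (5/3)*pi, defect = 2*pi - (5/3)*pi = pi/3
transport around the loop rotates by the sum of enclosed defects; add to the initial angle mod 2*pi
final angle = pi + pi/3 = (4/3)*pi (mod 2*pi)

Answer: final direction angle = (4/3)*pi


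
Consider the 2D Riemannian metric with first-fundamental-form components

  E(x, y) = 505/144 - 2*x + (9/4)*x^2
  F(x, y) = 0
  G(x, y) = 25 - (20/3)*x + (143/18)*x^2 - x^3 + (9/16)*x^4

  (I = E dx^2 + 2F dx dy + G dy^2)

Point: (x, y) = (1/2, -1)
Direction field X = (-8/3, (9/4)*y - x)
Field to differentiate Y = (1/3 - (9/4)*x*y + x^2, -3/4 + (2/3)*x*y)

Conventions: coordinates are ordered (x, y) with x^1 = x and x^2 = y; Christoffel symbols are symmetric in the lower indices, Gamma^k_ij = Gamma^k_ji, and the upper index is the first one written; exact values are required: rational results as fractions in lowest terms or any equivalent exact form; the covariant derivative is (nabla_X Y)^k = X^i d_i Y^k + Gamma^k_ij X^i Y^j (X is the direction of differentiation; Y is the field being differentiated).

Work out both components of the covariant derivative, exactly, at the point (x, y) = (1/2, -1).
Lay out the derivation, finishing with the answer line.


E = 221/72, F = 0, G = 54289/2304 at the point
E_x = 1/4, E_y = 0, F_x = 0, F_y = 0, G_x = 233/288, G_y = 0
EG - F^2 = 11997869/165888;  g^inv = (165888/11997869) * [[54289/2304, 0], [0, 221/72]]
first-kind symbols [ij,l] = (1/2)(d_i g_jl + d_j g_il - d_l g_ij): [xx,x] = E_x/2 = 1/8, [xx,y] = F_x - E_y/2 = 0, [xy,x] = E_y/2 = 0, [xy,y] = G_x/2 = 233/576, [yy,x] = F_y - G_x/2 = -233/576, [yy,y] = G_y/2 = 0
Gamma^x_ij = (G*[ij,x] - F*[ij,y])/(EG - F^2), Gamma^y_ij = (E*[ij,y] - F*[ij,x])/(EG - F^2)
Gamma_xxx = 9/221, Gamma_xxy = 0, Gamma_xyy = -233/1768, Gamma_yxx = 0, Gamma_yxy = 4/233, Gamma_yyy = 0
X = (-8/3, -11/4), Y = (41/24, -13/12) at the point

Answer: (nabla_X Y)^x = -174001/28288, (nabla_X Y)^y = 13925/16776


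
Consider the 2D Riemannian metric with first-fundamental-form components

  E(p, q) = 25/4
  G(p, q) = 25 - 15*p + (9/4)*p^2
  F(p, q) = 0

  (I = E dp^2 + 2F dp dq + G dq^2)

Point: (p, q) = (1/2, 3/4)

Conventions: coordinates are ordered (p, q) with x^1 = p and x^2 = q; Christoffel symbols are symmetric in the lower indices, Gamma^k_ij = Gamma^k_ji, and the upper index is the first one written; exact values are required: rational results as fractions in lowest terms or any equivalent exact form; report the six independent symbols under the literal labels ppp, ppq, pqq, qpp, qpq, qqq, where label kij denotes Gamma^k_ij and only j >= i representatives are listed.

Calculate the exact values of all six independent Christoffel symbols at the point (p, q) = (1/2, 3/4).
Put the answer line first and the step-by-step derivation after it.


Answer: Gamma_ppp = 0, Gamma_ppq = 0, Gamma_pqq = 51/50, Gamma_qpp = 0, Gamma_qpq = -6/17, Gamma_qqq = 0

E = 25/4, F = 0, G = 289/16 at the point
E_p = 0, E_q = 0, F_p = 0, F_q = 0, G_p = -51/4, G_q = 0
EG - F^2 = 7225/64;  g^inv = (64/7225) * [[289/16, 0], [0, 25/4]]
first-kind symbols [ij,l] = (1/2)(d_i g_jl + d_j g_il - d_l g_ij): [pp,p] = E_p/2 = 0, [pp,q] = F_p - E_q/2 = 0, [pq,p] = E_q/2 = 0, [pq,q] = G_p/2 = -51/8, [qq,p] = F_q - G_p/2 = 51/8, [qq,q] = G_q/2 = 0
Gamma^p_ij = (G*[ij,p] - F*[ij,q])/(EG - F^2), Gamma^q_ij = (E*[ij,q] - F*[ij,p])/(EG - F^2)


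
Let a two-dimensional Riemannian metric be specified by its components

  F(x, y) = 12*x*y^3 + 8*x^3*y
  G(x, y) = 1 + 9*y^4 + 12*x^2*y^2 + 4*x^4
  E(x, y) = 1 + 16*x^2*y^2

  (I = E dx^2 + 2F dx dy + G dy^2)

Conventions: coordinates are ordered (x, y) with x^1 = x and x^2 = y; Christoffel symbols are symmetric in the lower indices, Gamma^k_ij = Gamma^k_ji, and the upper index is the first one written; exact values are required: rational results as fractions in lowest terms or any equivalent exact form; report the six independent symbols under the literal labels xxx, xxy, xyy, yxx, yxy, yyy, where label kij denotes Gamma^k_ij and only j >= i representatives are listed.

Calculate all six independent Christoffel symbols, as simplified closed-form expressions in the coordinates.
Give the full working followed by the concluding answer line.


E = 1 + 16*x^2*y^2; F = 12*x*y^3 + 8*x^3*y; G = 1 + 9*y^4 + 12*x^2*y^2 + 4*x^4
Gamma^k_ij = (1/2) g^{kl} (d_i g_jl + d_j g_il - d_l g_ij), with g^inv = (1/(EG-F^2)) [[G, -F], [-F, E]]
first partials: E_x = 32*x*y^2, E_y = 32*x^2*y, F_x = 12*y^3 + 24*x^2*y, F_y = 36*x*y^2 + 8*x^3, G_x = 24*x*y^2 + 16*x^3, G_y = 36*y^3 + 24*x^2*y
D = EG - F^2 = 1 + 9*y^4 + 28*x^2*y^2 + 4*x^4
expanded: Gamma^x_xx = (G E_x - 2F F_x + F E_y)/(2D), Gamma^x_xy = (G E_y - F G_x)/(2D), Gamma^x_yy = (2G F_y - G G_x - F G_y)/(2D), Gamma^y_xx = (2E F_x - E E_y - F E_x)/(2D), Gamma^y_xy = (E G_x - F E_y)/(2D), Gamma^y_yy = (E G_y - 2F F_y + F G_x)/(2D); substitute and cancel common factors

Answer: Gamma_xxx = 16*x*y^2/(4*x^4 + 28*x^2*y^2 + 9*y^4 + 1), Gamma_xxy = 16*x^2*y/(4*x^4 + 28*x^2*y^2 + 9*y^4 + 1), Gamma_xyy = 24*x*y^2/(4*x^4 + 28*x^2*y^2 + 9*y^4 + 1), Gamma_yxx = (8*x^2*y + 12*y^3)/(4*x^4 + 28*x^2*y^2 + 9*y^4 + 1), Gamma_yxy = (8*x^3 + 12*x*y^2)/(4*x^4 + 28*x^2*y^2 + 9*y^4 + 1), Gamma_yyy = (12*x^2*y + 18*y^3)/(4*x^4 + 28*x^2*y^2 + 9*y^4 + 1)


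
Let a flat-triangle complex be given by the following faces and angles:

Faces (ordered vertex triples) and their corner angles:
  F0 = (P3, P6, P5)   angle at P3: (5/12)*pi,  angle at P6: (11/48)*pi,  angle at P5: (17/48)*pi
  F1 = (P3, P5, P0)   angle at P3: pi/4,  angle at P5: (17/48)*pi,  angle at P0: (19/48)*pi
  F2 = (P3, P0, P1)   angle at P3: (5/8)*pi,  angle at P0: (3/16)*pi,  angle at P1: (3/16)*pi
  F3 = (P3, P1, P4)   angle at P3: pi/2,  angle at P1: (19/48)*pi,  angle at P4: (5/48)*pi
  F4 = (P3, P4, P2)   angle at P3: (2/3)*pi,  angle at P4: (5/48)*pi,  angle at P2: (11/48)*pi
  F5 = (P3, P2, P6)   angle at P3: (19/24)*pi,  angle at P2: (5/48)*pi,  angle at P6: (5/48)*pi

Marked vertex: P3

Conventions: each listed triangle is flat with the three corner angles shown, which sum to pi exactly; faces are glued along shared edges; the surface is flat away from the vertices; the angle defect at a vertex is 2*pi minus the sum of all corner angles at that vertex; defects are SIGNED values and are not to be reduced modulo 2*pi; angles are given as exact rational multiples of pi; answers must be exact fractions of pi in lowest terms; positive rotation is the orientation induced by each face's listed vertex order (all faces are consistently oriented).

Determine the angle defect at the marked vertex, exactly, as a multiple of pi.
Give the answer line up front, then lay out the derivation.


Answer: defect(P3) = (-5/4)*pi

Sum of corner angles at P3: (13/4)*pi
defect = 2*pi - (13/4)*pi


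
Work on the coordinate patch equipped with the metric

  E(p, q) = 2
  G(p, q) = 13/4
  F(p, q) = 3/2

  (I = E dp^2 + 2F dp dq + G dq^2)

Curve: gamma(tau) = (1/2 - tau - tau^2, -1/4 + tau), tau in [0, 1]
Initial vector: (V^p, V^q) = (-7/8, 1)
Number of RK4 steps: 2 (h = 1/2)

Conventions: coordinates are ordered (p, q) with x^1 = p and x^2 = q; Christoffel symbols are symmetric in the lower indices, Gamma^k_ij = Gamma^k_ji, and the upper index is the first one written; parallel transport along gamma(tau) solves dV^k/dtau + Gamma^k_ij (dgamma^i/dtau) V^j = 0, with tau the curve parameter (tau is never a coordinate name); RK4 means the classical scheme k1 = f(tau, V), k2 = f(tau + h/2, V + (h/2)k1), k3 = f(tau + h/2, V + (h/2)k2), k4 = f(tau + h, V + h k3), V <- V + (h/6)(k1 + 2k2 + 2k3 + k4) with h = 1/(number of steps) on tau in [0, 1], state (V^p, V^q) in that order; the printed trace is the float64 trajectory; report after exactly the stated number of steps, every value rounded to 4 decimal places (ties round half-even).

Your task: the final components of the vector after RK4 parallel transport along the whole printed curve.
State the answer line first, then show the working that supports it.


Answer: V^p = -0.8750, V^q = 1.0000

gamma'(tau) = (-1 - 2*tau, 1); f(tau, V)^k = -Gamma^k_ij(gamma(tau)) gamma'^i(tau) V^j; h = 1/2; intermediate values shown to 6 dp
curve data and Christoffel symbols at the stage parameters:
  tau = 0.000000: gamma = (0.500000, -0.250000), gamma' = (-1.000000, 1.000000); Gamma_ppp = 0.000000, Gamma_ppq = 0.000000, Gamma_pqq = 0.000000, Gamma_qpp = 0.000000, Gamma_qpq = 0.000000, Gamma_qqq = 0.000000
  tau = 0.250000: gamma = (0.187500, 0.000000), gamma' = (-1.500000, 1.000000); Gamma_ppp = 0.000000, Gamma_ppq = 0.000000, Gamma_pqq = 0.000000, Gamma_qpp = 0.000000, Gamma_qpq = 0.000000, Gamma_qqq = 0.000000
  tau = 0.500000: gamma = (-0.250000, 0.250000), gamma' = (-2.000000, 1.000000); Gamma_ppp = 0.000000, Gamma_ppq = 0.000000, Gamma_pqq = 0.000000, Gamma_qpp = 0.000000, Gamma_qpq = 0.000000, Gamma_qqq = 0.000000
  tau = 0.750000: gamma = (-0.812500, 0.500000), gamma' = (-2.500000, 1.000000); Gamma_ppp = 0.000000, Gamma_ppq = 0.000000, Gamma_pqq = 0.000000, Gamma_qpp = 0.000000, Gamma_qpq = 0.000000, Gamma_qqq = 0.000000
  tau = 1.000000: gamma = (-1.500000, 0.750000), gamma' = (-3.000000, 1.000000); Gamma_ppp = 0.000000, Gamma_ppq = 0.000000, Gamma_pqq = 0.000000, Gamma_qpp = 0.000000, Gamma_qpq = 0.000000, Gamma_qqq = 0.000000
step 0: V^p = -0.8750, V^q = 1.0000
step 1: k1 = (0.000000, 0.000000), k2 = (0.000000, 0.000000), k3 = (0.000000, 0.000000), k4 = (0.000000, 0.000000); V <- V + (h/6)(k1 + 2k2 + 2k3 + k4): V^p = -0.8750, V^q = 1.0000
step 2: k1 = (0.000000, 0.000000), k2 = (0.000000, 0.000000), k3 = (0.000000, 0.000000), k4 = (0.000000, 0.000000); V <- V + (h/6)(k1 + 2k2 + 2k3 + k4): V^p = -0.8750, V^q = 1.0000


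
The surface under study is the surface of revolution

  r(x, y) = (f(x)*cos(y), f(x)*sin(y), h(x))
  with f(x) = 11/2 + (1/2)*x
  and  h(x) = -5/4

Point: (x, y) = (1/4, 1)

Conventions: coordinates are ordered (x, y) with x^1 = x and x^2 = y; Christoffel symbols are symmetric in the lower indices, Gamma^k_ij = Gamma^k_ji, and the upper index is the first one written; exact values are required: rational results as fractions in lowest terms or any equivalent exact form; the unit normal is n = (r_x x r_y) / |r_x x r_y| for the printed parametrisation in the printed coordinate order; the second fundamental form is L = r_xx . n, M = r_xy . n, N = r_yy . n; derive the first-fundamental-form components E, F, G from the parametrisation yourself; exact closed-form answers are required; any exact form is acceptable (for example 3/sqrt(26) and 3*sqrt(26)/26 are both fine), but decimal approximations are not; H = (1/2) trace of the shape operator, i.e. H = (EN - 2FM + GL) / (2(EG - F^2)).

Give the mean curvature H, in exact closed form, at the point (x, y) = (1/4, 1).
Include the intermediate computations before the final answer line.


f = 45/8, f' = 1/2, f'' = 0, h' = 0, h'' = 0
E = 1/4, F = 0, G = 2025/64; answer radicand W^2 = 1/4
unnormalised second-form numerators: l = 0, m = 0, n = 0; L = l/sqrt(1/4), and similarly M = m/sqrt(W^2), N = n/sqrt(W^2)
H = (E*n - 2*F*m + G*l) / (2*(EG - F^2)*sqrt(W^2)); E*n - 2*F*m + G*l = 0, EG - F^2 = 2025/256, so H = (0)/sqrt(1/4)

Answer: H = 0


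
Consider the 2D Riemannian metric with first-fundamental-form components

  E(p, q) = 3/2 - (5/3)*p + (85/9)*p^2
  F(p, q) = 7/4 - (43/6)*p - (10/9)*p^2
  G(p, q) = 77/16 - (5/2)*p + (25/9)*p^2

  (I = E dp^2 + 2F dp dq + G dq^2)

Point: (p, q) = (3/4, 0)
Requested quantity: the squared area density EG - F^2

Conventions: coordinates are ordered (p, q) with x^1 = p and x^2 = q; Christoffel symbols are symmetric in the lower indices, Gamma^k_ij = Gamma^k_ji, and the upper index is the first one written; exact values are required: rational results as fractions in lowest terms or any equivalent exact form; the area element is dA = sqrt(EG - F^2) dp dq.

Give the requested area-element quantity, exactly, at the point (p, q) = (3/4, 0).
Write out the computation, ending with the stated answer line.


E = 89/16, F = -17/4, G = 9/2; EG - F^2 = 223/32

Answer: EG - F^2 = 223/32


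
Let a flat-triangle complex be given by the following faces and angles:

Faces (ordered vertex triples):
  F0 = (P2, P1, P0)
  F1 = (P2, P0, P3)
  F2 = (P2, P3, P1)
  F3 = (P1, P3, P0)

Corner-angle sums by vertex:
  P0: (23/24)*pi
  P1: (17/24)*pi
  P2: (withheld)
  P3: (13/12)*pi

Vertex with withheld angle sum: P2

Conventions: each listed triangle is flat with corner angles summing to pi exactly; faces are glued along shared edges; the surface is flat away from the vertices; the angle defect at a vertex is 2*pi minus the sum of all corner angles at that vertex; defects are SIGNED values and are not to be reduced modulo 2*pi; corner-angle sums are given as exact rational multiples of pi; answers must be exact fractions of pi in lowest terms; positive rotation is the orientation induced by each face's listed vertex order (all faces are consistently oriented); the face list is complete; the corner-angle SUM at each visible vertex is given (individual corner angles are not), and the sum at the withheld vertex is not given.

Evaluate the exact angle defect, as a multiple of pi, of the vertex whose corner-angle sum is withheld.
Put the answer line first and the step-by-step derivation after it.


Answer: defect(P2) = (3/4)*pi

V = 4, E = 6, F = 4; chi = V - E + F = 2
Gauss-Bonnet: total defect = 2*pi*chi = 4*pi; visible defects sum to (13/4)*pi


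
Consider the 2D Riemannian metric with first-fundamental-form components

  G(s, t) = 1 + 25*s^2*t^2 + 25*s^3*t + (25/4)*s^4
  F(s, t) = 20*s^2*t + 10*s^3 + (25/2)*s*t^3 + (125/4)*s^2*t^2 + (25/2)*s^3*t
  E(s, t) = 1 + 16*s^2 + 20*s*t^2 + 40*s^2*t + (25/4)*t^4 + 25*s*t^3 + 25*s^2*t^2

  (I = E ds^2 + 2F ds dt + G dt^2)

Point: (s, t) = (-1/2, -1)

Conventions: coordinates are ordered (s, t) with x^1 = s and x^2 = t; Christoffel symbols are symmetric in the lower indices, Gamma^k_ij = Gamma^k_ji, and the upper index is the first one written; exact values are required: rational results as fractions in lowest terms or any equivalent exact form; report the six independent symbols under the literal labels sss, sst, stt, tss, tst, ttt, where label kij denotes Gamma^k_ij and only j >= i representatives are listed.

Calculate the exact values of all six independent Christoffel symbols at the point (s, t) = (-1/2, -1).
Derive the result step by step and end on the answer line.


E = 10, F = 75/8, G = 689/64 at the point
E_s = -6, E_t = -45, F_s = -205/8, F_t = -495/16, G_s = -375/8, G_t = -125/8
EG - F^2 = 1265/64;  g^inv = (64/1265) * [[689/64, -75/8], [-75/8, 10]]
first-kind symbols [ij,l] = (1/2)(d_i g_jl + d_j g_il - d_l g_ij): [ss,s] = E_s/2 = -3, [ss,t] = F_s - E_t/2 = -25/8, [st,s] = E_t/2 = -45/2, [st,t] = G_s/2 = -375/16, [tt,s] = F_t - G_s/2 = -15/2, [tt,t] = G_t/2 = -125/16
Gamma^s_ij = (G*[ij,s] - F*[ij,t])/(EG - F^2), Gamma^t_ij = (E*[ij,t] - F*[ij,s])/(EG - F^2)

Answer: Gamma_sss = -192/1265, Gamma_sst = -288/253, Gamma_stt = -96/253, Gamma_tss = -40/253, Gamma_tst = -300/253, Gamma_ttt = -100/253


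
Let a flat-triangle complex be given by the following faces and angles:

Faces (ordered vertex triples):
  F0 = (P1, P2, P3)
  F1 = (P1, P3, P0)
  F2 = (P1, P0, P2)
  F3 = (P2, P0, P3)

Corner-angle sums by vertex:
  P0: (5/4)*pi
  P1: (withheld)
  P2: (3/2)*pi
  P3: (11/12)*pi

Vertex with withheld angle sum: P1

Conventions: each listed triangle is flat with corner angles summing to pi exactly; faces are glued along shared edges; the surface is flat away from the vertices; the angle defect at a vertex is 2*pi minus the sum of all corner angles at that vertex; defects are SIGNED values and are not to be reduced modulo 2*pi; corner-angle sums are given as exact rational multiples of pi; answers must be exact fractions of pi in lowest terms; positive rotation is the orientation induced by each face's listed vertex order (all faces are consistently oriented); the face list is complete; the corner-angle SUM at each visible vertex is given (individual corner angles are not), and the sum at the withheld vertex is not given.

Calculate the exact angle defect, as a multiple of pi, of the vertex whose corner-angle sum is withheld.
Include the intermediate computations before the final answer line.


V = 4, E = 6, F = 4; chi = V - E + F = 2
Gauss-Bonnet: total defect = 2*pi*chi = 4*pi; visible defects sum to (7/3)*pi

Answer: defect(P1) = (5/3)*pi


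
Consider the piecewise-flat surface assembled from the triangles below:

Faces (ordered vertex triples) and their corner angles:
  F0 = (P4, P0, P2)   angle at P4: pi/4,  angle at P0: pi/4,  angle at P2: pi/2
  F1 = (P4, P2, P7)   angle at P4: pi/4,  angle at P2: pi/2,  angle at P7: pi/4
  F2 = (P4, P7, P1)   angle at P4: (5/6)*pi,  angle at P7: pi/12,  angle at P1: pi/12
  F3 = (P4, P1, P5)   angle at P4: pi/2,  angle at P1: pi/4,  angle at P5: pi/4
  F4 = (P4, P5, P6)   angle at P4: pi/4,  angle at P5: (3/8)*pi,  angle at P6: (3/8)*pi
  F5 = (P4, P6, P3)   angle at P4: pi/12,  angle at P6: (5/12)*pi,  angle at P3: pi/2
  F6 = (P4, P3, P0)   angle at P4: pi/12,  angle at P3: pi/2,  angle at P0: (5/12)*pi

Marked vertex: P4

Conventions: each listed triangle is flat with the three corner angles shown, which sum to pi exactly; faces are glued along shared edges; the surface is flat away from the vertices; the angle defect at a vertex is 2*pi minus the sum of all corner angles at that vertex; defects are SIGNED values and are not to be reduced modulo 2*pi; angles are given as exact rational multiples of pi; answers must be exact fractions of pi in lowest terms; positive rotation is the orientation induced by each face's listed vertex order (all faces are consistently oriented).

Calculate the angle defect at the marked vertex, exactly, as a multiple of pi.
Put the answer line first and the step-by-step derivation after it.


Answer: defect(P4) = -pi/4

Sum of corner angles at P4: (9/4)*pi
defect = 2*pi - (9/4)*pi


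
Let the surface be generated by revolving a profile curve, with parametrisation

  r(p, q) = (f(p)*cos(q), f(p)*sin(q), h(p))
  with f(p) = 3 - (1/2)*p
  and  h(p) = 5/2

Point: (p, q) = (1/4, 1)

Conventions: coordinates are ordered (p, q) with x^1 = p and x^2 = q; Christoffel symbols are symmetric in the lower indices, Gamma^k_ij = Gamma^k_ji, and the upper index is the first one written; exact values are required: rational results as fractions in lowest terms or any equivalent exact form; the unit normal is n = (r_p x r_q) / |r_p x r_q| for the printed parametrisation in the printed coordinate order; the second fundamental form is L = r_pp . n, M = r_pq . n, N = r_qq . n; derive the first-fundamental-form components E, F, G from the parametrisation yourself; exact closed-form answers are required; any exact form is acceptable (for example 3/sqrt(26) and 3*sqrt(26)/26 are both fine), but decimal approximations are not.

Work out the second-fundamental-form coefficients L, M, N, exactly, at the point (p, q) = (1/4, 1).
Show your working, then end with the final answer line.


f = 23/8, f' = -1/2, f'' = 0, h' = 0, h'' = 0
E = 1/4, F = 0, G = 529/64; answer radicand W^2 = 1/4
unnormalised second-form numerators: l = 0, m = 0, n = 0; L = l/sqrt(1/4), and similarly M = m/sqrt(W^2), N = n/sqrt(W^2)

Answer: L = 0, M = 0, N = 0


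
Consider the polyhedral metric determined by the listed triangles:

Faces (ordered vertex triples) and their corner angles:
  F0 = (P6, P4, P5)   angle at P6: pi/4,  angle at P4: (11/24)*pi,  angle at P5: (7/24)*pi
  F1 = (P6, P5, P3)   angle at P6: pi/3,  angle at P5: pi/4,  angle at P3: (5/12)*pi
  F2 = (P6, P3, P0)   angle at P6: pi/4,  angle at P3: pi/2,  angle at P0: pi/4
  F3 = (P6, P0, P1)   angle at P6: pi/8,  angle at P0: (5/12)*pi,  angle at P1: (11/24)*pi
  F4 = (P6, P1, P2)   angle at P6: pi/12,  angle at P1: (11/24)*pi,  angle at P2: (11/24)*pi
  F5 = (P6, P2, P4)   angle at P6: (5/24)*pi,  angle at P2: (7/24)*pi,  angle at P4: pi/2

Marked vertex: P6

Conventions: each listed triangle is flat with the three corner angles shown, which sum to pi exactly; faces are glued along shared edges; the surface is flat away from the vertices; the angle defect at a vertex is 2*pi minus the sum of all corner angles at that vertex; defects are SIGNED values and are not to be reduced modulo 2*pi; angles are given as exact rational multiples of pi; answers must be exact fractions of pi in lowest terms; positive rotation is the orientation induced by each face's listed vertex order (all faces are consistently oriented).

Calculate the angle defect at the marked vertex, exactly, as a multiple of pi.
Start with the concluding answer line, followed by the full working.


Answer: defect(P6) = (3/4)*pi

Sum of corner angles at P6: (5/4)*pi
defect = 2*pi - (5/4)*pi


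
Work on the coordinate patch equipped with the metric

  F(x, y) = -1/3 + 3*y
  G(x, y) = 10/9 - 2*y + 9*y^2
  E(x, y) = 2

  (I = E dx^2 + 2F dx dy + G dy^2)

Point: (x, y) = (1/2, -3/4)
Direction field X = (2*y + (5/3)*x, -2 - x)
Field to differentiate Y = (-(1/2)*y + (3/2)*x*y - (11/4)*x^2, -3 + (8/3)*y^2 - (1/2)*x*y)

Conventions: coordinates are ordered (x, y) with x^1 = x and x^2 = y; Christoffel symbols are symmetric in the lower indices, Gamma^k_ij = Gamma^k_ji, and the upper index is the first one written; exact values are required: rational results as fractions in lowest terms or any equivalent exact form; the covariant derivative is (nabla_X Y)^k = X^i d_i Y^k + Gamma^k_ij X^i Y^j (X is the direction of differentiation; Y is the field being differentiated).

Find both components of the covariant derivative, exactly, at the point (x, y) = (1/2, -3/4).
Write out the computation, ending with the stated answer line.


E = 2, F = -31/12, G = 1105/144 at the point
E_x = 0, E_y = 0, F_x = 0, F_y = 3, G_x = 0, G_y = -31/2
EG - F^2 = 1249/144;  g^inv = (144/1249) * [[1105/144, 31/12], [31/12, 2]]
first-kind symbols [ij,l] = (1/2)(d_i g_jl + d_j g_il - d_l g_ij): [xx,x] = E_x/2 = 0, [xx,y] = F_x - E_y/2 = 0, [xy,x] = E_y/2 = 0, [xy,y] = G_x/2 = 0, [yy,x] = F_y - G_x/2 = 3, [yy,y] = G_y/2 = -31/4
Gamma^x_ij = (G*[ij,x] - F*[ij,y])/(EG - F^2), Gamma^y_ij = (E*[ij,y] - F*[ij,x])/(EG - F^2)
Gamma_xxx = 0, Gamma_xxy = 0, Gamma_xyy = 432/1249, Gamma_yxx = 0, Gamma_yxy = 0, Gamma_yyy = -1116/1249
X = (-2/3, -5/2), Y = (-7/8, -21/16) at the point

Answer: (nabla_X Y)^x = 92723/29976, (nabla_X Y)^y = 18593/2498


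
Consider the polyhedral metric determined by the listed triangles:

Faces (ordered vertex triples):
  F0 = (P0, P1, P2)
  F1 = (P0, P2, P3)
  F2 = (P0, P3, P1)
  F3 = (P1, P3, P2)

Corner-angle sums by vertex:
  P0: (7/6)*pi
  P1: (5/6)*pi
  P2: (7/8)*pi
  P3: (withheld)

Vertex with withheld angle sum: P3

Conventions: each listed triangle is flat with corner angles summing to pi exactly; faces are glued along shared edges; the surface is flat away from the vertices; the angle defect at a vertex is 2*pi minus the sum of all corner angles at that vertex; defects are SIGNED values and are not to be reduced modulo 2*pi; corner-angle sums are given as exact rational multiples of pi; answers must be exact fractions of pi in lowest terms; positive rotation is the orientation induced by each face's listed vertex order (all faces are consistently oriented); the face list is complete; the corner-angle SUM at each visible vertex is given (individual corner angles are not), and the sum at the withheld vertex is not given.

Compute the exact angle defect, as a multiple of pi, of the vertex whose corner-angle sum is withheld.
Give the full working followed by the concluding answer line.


V = 4, E = 6, F = 4; chi = V - E + F = 2
Gauss-Bonnet: total defect = 2*pi*chi = 4*pi; visible defects sum to (25/8)*pi

Answer: defect(P3) = (7/8)*pi


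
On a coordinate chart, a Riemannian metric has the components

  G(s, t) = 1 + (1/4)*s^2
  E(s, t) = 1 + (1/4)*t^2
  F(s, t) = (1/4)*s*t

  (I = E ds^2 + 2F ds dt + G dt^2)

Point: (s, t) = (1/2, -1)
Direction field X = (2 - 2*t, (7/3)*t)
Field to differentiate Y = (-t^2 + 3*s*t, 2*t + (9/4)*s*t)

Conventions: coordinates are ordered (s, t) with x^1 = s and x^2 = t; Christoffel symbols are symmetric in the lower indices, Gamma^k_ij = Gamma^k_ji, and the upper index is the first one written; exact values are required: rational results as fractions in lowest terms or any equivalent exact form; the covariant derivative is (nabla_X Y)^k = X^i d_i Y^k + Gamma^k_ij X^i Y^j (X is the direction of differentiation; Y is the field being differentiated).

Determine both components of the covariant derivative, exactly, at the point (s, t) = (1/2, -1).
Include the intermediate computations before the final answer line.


E = 5/4, F = -1/8, G = 17/16 at the point
E_s = 0, E_t = -1/2, F_s = -1/4, F_t = 1/8, G_s = 1/4, G_t = 0
EG - F^2 = 21/16;  g^inv = (16/21) * [[17/16, 1/8], [1/8, 5/4]]
first-kind symbols [ij,l] = (1/2)(d_i g_jl + d_j g_il - d_l g_ij): [ss,s] = E_s/2 = 0, [ss,t] = F_s - E_t/2 = 0, [st,s] = E_t/2 = -1/4, [st,t] = G_s/2 = 1/8, [tt,s] = F_t - G_s/2 = 0, [tt,t] = G_t/2 = 0
Gamma^s_ij = (G*[ij,s] - F*[ij,t])/(EG - F^2), Gamma^t_ij = (E*[ij,t] - F*[ij,s])/(EG - F^2)
Gamma_sss = 0, Gamma_sst = -4/21, Gamma_stt = 0, Gamma_tss = 0, Gamma_tst = 2/21, Gamma_ttt = 0
X = (4, -7/3), Y = (-5/2, -25/8) at the point

Answer: (nabla_X Y)^s = -2381/126, (nabla_X Y)^t = -8531/504


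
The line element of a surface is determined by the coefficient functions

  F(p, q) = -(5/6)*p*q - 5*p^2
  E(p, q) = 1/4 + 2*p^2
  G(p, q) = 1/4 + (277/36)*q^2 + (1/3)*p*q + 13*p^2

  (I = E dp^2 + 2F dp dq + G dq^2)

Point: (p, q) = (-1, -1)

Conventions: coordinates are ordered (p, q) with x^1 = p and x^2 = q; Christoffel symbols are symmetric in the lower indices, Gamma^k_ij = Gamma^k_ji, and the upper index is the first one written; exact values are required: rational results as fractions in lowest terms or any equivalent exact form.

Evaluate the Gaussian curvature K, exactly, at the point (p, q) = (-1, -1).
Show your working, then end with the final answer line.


E = 9/4, F = -35/6, G = 383/18, EG - F^2 = 997/72 at the point
E_p = -4, E_q = 0, F_p = 65/6, F_q = 5/6, G_p = -79/3, G_q = -283/18
E_qq = 0, F_pq = -5/6, G_pp = 26
Brioschi: K = (det M1 - det M2) / (EG - F^2)^2 with the standard first/second-derivative matrices M1, M2.
M1 = [[-E_qq/2 + F_pq - G_pp/2, E_p/2, F_p - E_q/2], [F_q - G_p/2, E, F], [G_q/2, F, G]] = [[-83/6, -2, 65/6], [14, 9/4, -35/6], [-283/36, -35/6, 383/18]]; det M1 = -328835/864
M2 = [[0, E_q/2, G_p/2], [E_q/2, E, F], [G_p/2, F, G]] = [[0, 0, -79/6], [0, 9/4, -35/6], [-79/6, -35/6, 383/18]]; det M2 = -6241/16
det M1 - det M2 = 8179/864; K = 8179/864 / (997/72)^2 = 49074/994009

Answer: K = 49074/994009
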